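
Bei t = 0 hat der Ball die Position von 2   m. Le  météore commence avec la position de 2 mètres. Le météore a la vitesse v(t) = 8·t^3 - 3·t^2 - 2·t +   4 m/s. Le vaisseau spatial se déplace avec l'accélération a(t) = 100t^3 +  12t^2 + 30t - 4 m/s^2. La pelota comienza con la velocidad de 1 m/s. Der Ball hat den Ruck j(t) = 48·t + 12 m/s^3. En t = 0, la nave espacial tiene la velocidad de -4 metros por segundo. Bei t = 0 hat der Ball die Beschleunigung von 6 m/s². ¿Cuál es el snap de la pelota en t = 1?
Partiendo de la sacudida j(t) = 48·t + 12, tomamos 1 derivada. La derivada de la sacudida da el snap: s(t) = 48. De la ecuación del snap s(t) = 48, sustituimos t = 1 para obtener s = 48.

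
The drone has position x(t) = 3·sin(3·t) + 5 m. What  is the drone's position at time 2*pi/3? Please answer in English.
From the given position equation x(t) = 3·sin(3·t) + 5, we substitute t = 2*pi/3 to get x = 5.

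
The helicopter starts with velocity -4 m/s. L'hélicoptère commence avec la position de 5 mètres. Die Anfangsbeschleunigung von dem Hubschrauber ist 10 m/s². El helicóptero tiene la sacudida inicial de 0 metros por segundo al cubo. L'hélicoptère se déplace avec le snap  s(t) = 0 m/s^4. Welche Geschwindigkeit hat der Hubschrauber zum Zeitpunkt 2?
Um dies zu lösen, müssen wir 3 Integrale unserer Gleichung für den Snap s(t) = 0 finden. Das Integral von dem Snap, mit j(0) = 0, ergibt den Ruck: j(t) = 0. Mit ∫j(t)dt und Anwendung von a(0) = 10, finden wir a(t) = 10. Durch Integration von der Beschleunigung und Verwendung der Anfangsbedingung v(0) = -4, erhalten wir v(t) = 10·t - 4. Wir haben die Geschwindigkeit v(t) = 10·t - 4. Durch Einsetzen von t = 2: v(2) = 16.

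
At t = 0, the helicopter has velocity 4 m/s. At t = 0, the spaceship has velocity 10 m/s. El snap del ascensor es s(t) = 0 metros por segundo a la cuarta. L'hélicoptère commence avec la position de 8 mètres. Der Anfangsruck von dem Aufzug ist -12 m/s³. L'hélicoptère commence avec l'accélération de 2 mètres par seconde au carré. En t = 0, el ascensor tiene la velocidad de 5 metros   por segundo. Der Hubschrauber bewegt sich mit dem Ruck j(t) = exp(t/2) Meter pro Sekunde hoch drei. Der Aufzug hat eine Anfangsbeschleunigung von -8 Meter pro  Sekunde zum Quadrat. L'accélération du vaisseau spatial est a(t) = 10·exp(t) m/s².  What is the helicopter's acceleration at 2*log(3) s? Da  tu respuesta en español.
Para resolver esto, necesitamos tomar 1 integral de nuestra ecuación de la sacudida j(t) = exp(t/2). La integral de la sacudida es la aceleración. Usando a(0) = 2, obtenemos a(t) = 2·exp(t/2). Tenemos la aceleración a(t) = 2·exp(t/2). Sustituyendo t = 2*log(3): a(2*log(3)) = 6.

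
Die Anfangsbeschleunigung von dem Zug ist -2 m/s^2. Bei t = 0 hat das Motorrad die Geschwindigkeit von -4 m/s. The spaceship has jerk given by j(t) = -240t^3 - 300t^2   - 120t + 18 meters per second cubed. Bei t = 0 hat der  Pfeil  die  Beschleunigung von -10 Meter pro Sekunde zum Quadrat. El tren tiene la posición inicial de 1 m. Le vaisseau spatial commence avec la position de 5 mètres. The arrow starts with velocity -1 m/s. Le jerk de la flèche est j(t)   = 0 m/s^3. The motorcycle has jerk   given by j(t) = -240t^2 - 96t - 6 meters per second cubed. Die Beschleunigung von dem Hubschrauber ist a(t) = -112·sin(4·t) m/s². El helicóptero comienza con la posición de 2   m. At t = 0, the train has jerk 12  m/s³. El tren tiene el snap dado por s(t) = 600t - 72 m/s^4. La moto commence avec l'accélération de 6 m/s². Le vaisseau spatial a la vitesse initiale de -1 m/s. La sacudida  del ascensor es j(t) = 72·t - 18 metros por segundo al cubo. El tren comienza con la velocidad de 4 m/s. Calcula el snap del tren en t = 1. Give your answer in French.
En utilisant s(t) = 600·t - 72 et en substituant t = 1, nous trouvons s = 528.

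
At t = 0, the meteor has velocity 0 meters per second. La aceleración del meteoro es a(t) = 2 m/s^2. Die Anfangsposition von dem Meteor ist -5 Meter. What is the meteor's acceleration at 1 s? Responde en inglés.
From the given acceleration equation a(t) = 2, we substitute t = 1 to get a = 2.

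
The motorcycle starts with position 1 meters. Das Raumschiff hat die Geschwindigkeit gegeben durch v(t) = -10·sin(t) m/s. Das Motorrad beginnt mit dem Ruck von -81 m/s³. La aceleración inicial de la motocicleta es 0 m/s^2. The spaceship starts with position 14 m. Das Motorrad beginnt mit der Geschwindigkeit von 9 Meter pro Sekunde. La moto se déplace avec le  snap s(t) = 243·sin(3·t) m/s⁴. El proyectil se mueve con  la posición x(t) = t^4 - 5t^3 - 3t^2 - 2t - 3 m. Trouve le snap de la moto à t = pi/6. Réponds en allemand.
Wir haben den Snap s(t) = 243·sin(3·t). Durch Einsetzen von t = pi/6: s(pi/6) = 243.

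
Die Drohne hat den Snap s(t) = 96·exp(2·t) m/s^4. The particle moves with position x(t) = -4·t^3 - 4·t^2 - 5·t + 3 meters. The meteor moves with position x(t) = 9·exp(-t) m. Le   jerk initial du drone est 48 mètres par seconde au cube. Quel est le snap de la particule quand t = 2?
Pour résoudre ceci, nous devons prendre 4 dérivées de notre équation de la position x(t) = -4·t^3 - 4·t^2 - 5·t + 3. En dérivant la position, nous obtenons la vitesse: v(t) = -12·t^2 - 8·t - 5. En dérivant la vitesse, nous obtenons l'accélération: a(t) = -24·t - 8. En dérivant l'accélération, nous obtenons le jerk: j(t) = -24. En prenant d/dt de j(t), nous trouvons s(t) = 0. De l'équation du snap s(t) = 0, nous substituons t = 2 pour obtenir s = 0.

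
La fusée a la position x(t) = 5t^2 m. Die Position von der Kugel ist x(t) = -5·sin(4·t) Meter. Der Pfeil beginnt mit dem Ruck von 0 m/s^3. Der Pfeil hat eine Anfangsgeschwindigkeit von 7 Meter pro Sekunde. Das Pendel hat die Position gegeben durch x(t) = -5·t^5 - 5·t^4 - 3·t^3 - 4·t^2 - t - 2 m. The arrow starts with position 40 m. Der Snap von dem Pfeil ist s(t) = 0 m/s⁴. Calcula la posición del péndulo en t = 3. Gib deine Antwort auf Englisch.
Using x(t) = -5·t^5 - 5·t^4 - 3·t^3 - 4·t^2 - t - 2 and substituting t = 3, we find x = -1742.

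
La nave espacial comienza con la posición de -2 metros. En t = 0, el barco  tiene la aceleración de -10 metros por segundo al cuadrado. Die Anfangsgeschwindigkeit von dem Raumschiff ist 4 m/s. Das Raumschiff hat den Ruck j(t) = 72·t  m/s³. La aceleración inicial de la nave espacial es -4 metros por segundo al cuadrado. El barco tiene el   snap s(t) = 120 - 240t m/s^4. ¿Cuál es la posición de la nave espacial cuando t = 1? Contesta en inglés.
We need to integrate our jerk equation j(t) = 72·t 3 times. Taking ∫j(t)dt and applying a(0) = -4, we find a(t) = 36·t^2 - 4. Taking ∫a(t)dt and applying v(0) = 4, we find v(t) = 12·t^3 - 4·t + 4. Finding the antiderivative of v(t) and using x(0) = -2: x(t) = 3·t^4 - 2·t^2 + 4·t - 2. Using x(t) = 3·t^4 - 2·t^2 + 4·t - 2 and substituting t = 1, we find x = 3.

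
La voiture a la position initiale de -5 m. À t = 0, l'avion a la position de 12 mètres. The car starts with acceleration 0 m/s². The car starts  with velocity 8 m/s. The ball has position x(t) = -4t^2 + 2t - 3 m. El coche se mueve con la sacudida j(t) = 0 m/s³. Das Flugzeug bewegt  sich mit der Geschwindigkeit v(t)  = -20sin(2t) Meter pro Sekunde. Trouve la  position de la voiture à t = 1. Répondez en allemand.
Ausgehend von dem Ruck j(t) = 0, nehmen wir 3 Stammfunktionen. Das Integral von dem Ruck, mit a(0) = 0, ergibt die Beschleunigung: a(t) = 0. Die Stammfunktion von der Beschleunigung, mit v(0) = 8, ergibt die Geschwindigkeit: v(t) = 8. Durch Integration von der Geschwindigkeit und Verwendung der Anfangsbedingung x(0) = -5, erhalten wir x(t) = 8·t - 5. Aus der Gleichung für die Position x(t) = 8·t - 5, setzen wir t = 1 ein und erhalten x = 3.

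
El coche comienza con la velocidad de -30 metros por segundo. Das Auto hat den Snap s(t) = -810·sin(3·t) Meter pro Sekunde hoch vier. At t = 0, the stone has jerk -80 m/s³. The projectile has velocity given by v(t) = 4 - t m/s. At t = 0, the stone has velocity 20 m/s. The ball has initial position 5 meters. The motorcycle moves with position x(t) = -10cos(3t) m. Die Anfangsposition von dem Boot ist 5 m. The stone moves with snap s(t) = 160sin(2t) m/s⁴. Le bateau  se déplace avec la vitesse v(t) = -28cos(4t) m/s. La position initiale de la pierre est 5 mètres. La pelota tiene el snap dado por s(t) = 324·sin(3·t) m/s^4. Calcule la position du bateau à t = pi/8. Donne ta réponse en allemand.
Wir müssen unsere Gleichung für die Geschwindigkeit v(t) = -28·cos(4·t) 1-mal integrieren. Die Stammfunktion von der Geschwindigkeit ist die Position. Mit x(0) = 5 erhalten wir x(t) = 5 - 7·sin(4·t). Aus der Gleichung für die Position x(t) = 5 - 7·sin(4·t), setzen wir t = pi/8 ein und erhalten x = -2.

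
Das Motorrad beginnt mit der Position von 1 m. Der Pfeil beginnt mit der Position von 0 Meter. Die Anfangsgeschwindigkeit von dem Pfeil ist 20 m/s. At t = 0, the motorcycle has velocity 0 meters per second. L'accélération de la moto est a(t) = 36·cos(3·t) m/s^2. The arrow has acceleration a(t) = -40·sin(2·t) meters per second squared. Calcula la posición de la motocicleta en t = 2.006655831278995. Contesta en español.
Debemos encontrar la integral de nuestra ecuación de la aceleración a(t) = 36·cos(3·t) 2 veces. La integral de la aceleración es la velocidad. Usando v(0) = 0, obtenemos v(t) = 12·sin(3·t). La integral de la velocidad es la posición. Usando x(0) = 1, obtenemos x(t) = 5 - 4·cos(3·t). Tenemos la posición x(t) = 5 - 4·cos(3·t). Sustituyendo t = 2.006655831278995: x(2.006655831278995) = 1.13776904328176.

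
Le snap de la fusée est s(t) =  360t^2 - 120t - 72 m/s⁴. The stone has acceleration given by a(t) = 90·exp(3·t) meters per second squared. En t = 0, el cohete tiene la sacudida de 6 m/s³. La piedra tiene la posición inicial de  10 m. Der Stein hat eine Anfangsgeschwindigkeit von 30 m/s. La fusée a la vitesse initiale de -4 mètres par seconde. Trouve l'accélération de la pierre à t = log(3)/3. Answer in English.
From the given acceleration equation a(t) = 90·exp(3·t), we substitute t = log(3)/3 to get a = 270.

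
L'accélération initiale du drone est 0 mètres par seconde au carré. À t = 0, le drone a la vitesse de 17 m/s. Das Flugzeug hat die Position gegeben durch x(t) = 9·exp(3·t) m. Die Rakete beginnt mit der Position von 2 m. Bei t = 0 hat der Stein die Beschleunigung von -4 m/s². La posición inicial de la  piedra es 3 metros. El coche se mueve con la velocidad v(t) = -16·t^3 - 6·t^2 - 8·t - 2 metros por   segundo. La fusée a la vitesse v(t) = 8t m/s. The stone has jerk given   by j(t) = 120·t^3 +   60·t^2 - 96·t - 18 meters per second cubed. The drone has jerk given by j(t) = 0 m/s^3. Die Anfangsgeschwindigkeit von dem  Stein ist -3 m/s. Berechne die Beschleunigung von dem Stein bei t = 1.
Wir müssen unsere Gleichung für den Ruck j(t) = 120·t^3 + 60·t^2 - 96·t - 18 1-mal integrieren. Die Stammfunktion von dem Ruck, mit a(0) = -4, ergibt die Beschleunigung: a(t) = 30·t^4 + 20·t^3 - 48·t^2 - 18·t - 4. Mit a(t) = 30·t^4 + 20·t^3 - 48·t^2 - 18·t - 4 und Einsetzen von t = 1, finden wir a = -20.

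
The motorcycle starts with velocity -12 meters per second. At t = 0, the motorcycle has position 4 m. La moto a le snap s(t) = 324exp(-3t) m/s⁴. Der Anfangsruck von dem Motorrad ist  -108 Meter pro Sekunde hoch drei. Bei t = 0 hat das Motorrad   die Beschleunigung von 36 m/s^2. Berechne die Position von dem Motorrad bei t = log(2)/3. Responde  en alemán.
Wir müssen unsere Gleichung für den Snap s(t) = 324·exp(-3·t) 4-mal integrieren. Die Stammfunktion von dem Snap, mit j(0) = -108, ergibt den Ruck: j(t) = -108·exp(-3·t). Mit ∫j(t)dt und Anwendung von a(0) = 36, finden wir a(t) = 36·exp(-3·t). Durch Integration von der Beschleunigung und Verwendung der Anfangsbedingung v(0) = -12, erhalten wir v(t) = -12·exp(-3·t). Mit ∫v(t)dt und Anwendung von x(0) = 4, finden wir x(t) = 4·exp(-3·t). Mit x(t) = 4·exp(-3·t) und Einsetzen von t = log(2)/3, finden wir x = 2.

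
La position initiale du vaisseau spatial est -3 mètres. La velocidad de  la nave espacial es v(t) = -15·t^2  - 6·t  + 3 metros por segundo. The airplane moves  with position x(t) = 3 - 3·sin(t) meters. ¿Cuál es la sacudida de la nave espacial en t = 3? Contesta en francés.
En partant de la vitesse v(t) = -15·t^2 - 6·t + 3, nous prenons 2 dérivées. En dérivant la vitesse, nous obtenons l'accélération: a(t) = -30·t - 6. En prenant d/dt de a(t), nous trouvons j(t) = -30. En utilisant j(t) = -30 et en substituant t = 3, nous trouvons j = -30.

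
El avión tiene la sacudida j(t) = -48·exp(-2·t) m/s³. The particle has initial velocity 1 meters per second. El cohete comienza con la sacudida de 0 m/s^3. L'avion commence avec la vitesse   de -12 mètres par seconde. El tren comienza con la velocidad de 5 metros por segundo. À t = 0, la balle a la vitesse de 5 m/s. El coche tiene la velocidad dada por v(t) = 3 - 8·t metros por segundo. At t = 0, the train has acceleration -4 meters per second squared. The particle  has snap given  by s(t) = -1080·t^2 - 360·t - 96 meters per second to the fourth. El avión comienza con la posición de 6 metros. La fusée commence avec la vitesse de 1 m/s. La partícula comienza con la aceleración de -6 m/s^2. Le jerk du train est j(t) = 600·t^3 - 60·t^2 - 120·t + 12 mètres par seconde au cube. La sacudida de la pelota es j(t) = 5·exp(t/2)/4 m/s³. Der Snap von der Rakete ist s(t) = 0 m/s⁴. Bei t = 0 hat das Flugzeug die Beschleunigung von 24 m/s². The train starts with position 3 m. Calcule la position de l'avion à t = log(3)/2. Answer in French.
En partant du jerk j(t) = -48·exp(-2·t), nous prenons 3 primitives. La primitive du jerk, avec a(0) = 24, donne l'accélération: a(t) = 24·exp(-2·t). La primitive de l'accélération, avec v(0) = -12, donne la vitesse: v(t) = -12·exp(-2·t). En prenant ∫v(t)dt et en appliquant x(0) = 6, nous trouvons x(t) = 6·exp(-2·t). De l'équation de la position x(t) = 6·exp(-2·t), nous substituons t = log(3)/2 pour obtenir x = 2.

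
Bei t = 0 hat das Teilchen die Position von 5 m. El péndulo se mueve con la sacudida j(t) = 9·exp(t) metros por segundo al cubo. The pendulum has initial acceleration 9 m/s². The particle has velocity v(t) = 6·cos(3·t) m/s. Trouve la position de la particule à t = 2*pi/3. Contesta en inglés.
To find the answer, we compute 1 integral of v(t) = 6·cos(3·t). Integrating velocity and using the initial condition x(0) = 5, we get x(t) = 2·sin(3·t) + 5. Using x(t) = 2·sin(3·t) + 5 and substituting t = 2*pi/3, we find x = 5.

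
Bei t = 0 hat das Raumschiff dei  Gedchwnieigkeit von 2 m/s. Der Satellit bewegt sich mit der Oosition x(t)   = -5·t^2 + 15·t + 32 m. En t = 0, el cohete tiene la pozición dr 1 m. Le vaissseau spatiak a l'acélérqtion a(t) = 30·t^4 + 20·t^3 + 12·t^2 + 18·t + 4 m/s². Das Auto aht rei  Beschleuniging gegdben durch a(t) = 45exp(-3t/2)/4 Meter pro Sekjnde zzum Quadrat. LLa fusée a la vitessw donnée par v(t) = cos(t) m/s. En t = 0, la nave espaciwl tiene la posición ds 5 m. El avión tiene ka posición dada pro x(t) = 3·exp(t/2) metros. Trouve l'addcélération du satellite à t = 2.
Nous devons dériver notre équation de la position x(t) = -5·t^2 + 15·t + 32 2 fois. La dérivée de la position donne la vitesse: v(t) = 15 - 10·t. La dérivée de la vitesse donne l'accélération: a(t) = -10. De l'équation de l'accélération a(t) = -10, nous substituons t = 2 pour obtenir a = -10.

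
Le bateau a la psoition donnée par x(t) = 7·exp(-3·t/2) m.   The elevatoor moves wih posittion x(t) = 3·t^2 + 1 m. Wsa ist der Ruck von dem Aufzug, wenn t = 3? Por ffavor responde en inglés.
To solve this, we need to take 3 derivatives of our position equation x(t) = 3·t^2 + 1. Differentiating position, we get velocity: v(t) = 6·t. The derivative of velocity gives acceleration: a(t) = 6. The derivative of acceleration gives jerk: j(t) = 0. Using j(t) = 0 and substituting t = 3, we find j = 0.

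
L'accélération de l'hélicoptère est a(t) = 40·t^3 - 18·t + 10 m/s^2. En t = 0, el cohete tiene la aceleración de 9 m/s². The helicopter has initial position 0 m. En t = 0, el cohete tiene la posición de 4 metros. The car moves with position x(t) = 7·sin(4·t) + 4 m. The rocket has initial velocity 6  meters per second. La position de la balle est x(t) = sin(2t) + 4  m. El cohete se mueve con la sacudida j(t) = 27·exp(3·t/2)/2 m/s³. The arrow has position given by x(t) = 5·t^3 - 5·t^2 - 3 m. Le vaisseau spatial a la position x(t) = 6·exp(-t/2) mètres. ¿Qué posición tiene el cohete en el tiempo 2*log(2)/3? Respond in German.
Wir müssen unsere Gleichung für den Ruck j(t) = 27·exp(3·t/2)/2 3-mal integrieren. Die Stammfunktion von dem Ruck, mit a(0) = 9, ergibt die Beschleunigung: a(t) = 9·exp(3·t/2). Mit ∫a(t)dt und Anwendung von v(0) = 6, finden wir v(t) = 6·exp(3·t/2). Das Integral von der Geschwindigkeit, mit x(0) = 4, ergibt die Position: x(t) = 4·exp(3·t/2). Mit x(t) = 4·exp(3·t/2) und Einsetzen von t = 2*log(2)/3, finden wir x = 8.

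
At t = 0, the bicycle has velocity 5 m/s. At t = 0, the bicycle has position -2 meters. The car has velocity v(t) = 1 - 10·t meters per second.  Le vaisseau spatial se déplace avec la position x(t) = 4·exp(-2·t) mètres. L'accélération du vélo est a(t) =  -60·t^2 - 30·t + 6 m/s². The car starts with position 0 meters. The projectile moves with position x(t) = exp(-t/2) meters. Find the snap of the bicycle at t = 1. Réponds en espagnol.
Partiendo de la aceleración a(t) = -60·t^2 - 30·t + 6, tomamos 2 derivadas. La derivada de la aceleración da la sacudida: j(t) = -120·t - 30. Tomando d/dt de j(t), encontramos s(t) = -120. Tenemos el snap s(t) = -120. Sustituyendo t = 1: s(1) = -120.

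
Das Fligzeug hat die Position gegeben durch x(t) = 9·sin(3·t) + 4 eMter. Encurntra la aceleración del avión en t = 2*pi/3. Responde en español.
Partiendo de la posición x(t) = 9·sin(3·t) + 4, tomamos 2 derivadas. La derivada de la posición da la velocidad: v(t) = 27·cos(3·t). Derivando la velocidad, obtenemos la aceleración: a(t) = -81·sin(3·t). De la ecuación de la aceleración a(t) = -81·sin(3·t), sustituimos t = 2*pi/3 para obtener a = 0.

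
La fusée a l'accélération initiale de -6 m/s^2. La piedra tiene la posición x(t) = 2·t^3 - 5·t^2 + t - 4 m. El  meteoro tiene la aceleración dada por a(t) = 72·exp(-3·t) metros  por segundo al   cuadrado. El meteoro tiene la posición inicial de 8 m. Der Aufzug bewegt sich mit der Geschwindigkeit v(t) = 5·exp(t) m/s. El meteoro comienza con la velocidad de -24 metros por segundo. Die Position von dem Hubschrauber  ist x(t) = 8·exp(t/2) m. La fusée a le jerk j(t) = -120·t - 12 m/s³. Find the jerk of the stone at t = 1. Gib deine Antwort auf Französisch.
Nous devons dériver notre équation de la position x(t) = 2·t^3 - 5·t^2 + t - 4 3 fois. En prenant d/dt de x(t), nous trouvons v(t) = 6·t^2 - 10·t + 1. La dérivée de la vitesse donne l'accélération: a(t) = 12·t - 10. En prenant d/dt de a(t), nous trouvons j(t) = 12. En utilisant j(t) = 12 et en substituant t = 1, nous trouvons j = 12.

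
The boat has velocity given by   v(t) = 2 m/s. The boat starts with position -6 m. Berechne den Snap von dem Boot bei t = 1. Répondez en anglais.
To solve this, we need to take 3 derivatives of our velocity equation v(t) = 2. Taking d/dt of v(t), we find a(t) = 0. The derivative of acceleration gives jerk: j(t) = 0. Differentiating jerk, we get snap: s(t) = 0. We have snap s(t) = 0. Substituting t = 1: s(1) = 0.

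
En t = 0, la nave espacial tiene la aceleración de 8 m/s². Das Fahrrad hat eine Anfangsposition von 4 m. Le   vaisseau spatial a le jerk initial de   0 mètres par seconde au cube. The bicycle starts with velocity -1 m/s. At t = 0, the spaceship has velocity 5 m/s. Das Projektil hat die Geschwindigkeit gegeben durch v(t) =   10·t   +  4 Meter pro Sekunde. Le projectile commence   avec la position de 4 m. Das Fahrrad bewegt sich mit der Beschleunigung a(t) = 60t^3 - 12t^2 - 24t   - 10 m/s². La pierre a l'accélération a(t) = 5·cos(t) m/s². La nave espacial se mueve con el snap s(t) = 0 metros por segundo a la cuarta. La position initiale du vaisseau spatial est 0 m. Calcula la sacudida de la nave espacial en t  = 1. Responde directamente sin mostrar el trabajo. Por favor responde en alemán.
Der Ruck bei t = 1 ist j = 0.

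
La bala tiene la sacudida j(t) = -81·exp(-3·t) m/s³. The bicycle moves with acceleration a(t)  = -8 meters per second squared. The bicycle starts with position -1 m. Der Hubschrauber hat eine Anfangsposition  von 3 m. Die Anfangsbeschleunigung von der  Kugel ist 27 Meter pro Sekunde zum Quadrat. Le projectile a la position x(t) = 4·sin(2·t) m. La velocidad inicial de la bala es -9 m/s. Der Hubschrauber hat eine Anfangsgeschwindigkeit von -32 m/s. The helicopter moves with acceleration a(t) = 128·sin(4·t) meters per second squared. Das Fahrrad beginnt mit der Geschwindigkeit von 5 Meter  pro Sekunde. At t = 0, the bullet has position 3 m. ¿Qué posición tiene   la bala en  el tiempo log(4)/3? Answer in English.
We must find the integral of our jerk equation j(t) = -81·exp(-3·t) 3 times. The antiderivative of jerk is acceleration. Using a(0) = 27, we get a(t) = 27·exp(-3·t). Finding the integral of a(t) and using v(0) = -9: v(t) = -9·exp(-3·t). The integral of velocity, with x(0) = 3, gives position: x(t) = 3·exp(-3·t). Using x(t) = 3·exp(-3·t) and substituting t = log(4)/3, we find x = 3/4.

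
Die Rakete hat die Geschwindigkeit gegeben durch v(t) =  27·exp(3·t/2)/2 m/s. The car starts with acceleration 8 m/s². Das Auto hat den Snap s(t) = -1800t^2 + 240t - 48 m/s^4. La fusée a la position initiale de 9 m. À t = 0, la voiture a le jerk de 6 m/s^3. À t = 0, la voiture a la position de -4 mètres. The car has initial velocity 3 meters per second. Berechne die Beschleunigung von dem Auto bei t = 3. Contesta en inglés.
We must find the antiderivative of our snap equation s(t) = -1800·t^2 + 240·t - 48 2 times. Integrating snap and using the initial condition j(0) = 6, we get j(t) = -600·t^3 + 120·t^2 - 48·t + 6. Finding the integral of j(t) and using a(0) = 8: a(t) = -150·t^4 + 40·t^3 - 24·t^2 + 6·t + 8. From the given acceleration equation a(t) = -150·t^4 + 40·t^3 - 24·t^2 + 6·t + 8, we substitute t = 3 to get a = -11260.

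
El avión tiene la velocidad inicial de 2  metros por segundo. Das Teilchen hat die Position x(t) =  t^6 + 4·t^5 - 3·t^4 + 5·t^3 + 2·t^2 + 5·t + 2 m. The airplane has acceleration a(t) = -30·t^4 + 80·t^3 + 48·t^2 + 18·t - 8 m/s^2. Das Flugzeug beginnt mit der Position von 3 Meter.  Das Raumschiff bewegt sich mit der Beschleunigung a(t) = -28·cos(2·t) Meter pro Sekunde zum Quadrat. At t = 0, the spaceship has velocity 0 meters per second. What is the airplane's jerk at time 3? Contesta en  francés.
Nous devons dériver notre équation de l'accélération a(t) = -30·t^4 + 80·t^3 + 48·t^2 + 18·t - 8 1 fois. En dérivant l'accélération, nous obtenons le jerk: j(t) = -120·t^3 + 240·t^2 + 96·t + 18. En utilisant j(t) = -120·t^3 + 240·t^2 + 96·t + 18 et en substituant t = 3, nous trouvons j = -774.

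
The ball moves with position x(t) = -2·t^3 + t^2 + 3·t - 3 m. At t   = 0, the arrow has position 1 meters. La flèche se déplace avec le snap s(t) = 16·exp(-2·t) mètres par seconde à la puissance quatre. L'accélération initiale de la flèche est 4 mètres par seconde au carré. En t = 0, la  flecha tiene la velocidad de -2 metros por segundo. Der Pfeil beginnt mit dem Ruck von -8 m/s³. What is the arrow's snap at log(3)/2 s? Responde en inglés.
Using s(t) = 16·exp(-2·t) and substituting t = log(3)/2, we find s = 16/3.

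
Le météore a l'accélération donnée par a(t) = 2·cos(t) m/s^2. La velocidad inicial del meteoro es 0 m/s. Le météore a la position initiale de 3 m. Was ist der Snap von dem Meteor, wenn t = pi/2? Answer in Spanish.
Partiendo de la aceleración a(t) = 2·cos(t), tomamos 2 derivadas. La derivada de la aceleración da la sacudida: j(t) = -2·sin(t). Derivando la sacudida, obtenemos el snap: s(t) = -2·cos(t). Usando s(t) = -2·cos(t) y sustituyendo t = pi/2, encontramos s = 0.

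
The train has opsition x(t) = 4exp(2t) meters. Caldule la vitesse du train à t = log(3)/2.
Nous devons dériver notre équation de la position x(t) = 4·exp(2·t) 1 fois. En prenant d/dt de x(t), nous trouvons v(t) = 8·exp(2·t). En utilisant v(t) = 8·exp(2·t) et en substituant t = log(3)/2, nous trouvons v = 24.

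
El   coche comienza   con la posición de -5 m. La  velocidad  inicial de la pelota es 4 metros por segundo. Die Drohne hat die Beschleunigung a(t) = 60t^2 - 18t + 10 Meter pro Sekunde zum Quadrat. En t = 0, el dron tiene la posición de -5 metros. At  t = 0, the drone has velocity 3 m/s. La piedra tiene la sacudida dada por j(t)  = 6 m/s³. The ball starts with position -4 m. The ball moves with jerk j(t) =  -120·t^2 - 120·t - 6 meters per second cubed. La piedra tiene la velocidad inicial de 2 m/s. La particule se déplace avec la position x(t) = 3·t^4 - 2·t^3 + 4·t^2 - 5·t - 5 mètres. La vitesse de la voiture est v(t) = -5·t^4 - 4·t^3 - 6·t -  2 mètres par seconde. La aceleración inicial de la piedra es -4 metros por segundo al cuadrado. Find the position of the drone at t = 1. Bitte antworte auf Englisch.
Starting from acceleration a(t) = 60·t^2 - 18·t + 10, we take 2 antiderivatives. Finding the antiderivative of a(t) and using v(0) = 3: v(t) = 20·t^3 - 9·t^2 + 10·t + 3. Finding the integral of v(t) and using x(0) = -5: x(t) = 5·t^4 - 3·t^3 + 5·t^2 + 3·t - 5. Using x(t) = 5·t^4 - 3·t^3 + 5·t^2 + 3·t - 5 and substituting t = 1, we find x = 5.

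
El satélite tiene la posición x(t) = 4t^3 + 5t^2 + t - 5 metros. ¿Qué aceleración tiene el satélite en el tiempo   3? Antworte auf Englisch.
Starting from position x(t) = 4·t^3 + 5·t^2 + t - 5, we take 2 derivatives. Taking d/dt of x(t), we find v(t) = 12·t^2 + 10·t + 1. Differentiating velocity, we get acceleration: a(t) = 24·t + 10. From the given acceleration equation a(t) = 24·t + 10, we substitute t = 3 to get a = 82.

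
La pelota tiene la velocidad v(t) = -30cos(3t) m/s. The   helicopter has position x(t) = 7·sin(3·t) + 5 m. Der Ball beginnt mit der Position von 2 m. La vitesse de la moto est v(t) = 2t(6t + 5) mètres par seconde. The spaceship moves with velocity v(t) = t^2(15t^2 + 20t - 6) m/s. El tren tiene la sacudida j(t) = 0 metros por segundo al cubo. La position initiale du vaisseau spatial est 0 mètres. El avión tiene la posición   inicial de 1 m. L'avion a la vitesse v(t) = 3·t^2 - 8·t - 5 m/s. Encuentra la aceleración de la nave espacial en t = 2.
Para resolver esto, necesitamos tomar 1 derivada de nuestra ecuación de la velocidad v(t) = t^2·(15·t^2 + 20·t - 6). Tomando d/dt de v(t), encontramos a(t) = t^2·(30·t + 20) + 2·t·(15·t^2 + 20·t - 6). Usando a(t) = t^2·(30·t + 20) + 2·t·(15·t^2 + 20·t - 6) y sustituyendo t = 2, encontramos a = 696.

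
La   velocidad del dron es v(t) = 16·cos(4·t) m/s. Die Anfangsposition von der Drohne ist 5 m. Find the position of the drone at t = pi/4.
We need to integrate our velocity equation v(t) = 16·cos(4·t) 1 time. The antiderivative of velocity, with x(0) = 5, gives position: x(t) = 4·sin(4·t) + 5. We have position x(t) = 4·sin(4·t) + 5. Substituting t = pi/4: x(pi/4) = 5.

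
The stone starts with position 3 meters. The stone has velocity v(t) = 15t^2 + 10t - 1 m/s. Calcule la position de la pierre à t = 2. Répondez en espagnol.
Debemos encontrar la integral de nuestra ecuación de la velocidad v(t) = 15·t^2 + 10·t - 1 1 vez. Tomando ∫v(t)dt y aplicando x(0) = 3, encontramos x(t) = 5·t^3 + 5·t^2 - t + 3. Usando x(t) = 5·t^3 + 5·t^2 - t + 3 y sustituyendo t = 2, encontramos x = 61.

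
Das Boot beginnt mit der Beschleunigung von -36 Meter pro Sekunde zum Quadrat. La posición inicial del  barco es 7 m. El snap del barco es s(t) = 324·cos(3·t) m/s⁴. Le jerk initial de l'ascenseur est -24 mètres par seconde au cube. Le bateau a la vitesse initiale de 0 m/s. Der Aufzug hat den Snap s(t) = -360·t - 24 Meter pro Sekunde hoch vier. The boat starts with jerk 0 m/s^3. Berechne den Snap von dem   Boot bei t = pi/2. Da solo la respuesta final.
Der Snap bei t = pi/2 ist s = 0.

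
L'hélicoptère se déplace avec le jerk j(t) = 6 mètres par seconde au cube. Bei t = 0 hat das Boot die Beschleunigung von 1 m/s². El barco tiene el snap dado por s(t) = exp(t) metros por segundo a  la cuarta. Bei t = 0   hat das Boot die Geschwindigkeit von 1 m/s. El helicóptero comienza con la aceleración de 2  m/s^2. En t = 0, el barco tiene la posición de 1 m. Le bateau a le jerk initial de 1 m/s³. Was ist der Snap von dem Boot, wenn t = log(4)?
Aus der Gleichung für den Snap s(t) = exp(t), setzen wir t = log(4) ein und erhalten s = 4.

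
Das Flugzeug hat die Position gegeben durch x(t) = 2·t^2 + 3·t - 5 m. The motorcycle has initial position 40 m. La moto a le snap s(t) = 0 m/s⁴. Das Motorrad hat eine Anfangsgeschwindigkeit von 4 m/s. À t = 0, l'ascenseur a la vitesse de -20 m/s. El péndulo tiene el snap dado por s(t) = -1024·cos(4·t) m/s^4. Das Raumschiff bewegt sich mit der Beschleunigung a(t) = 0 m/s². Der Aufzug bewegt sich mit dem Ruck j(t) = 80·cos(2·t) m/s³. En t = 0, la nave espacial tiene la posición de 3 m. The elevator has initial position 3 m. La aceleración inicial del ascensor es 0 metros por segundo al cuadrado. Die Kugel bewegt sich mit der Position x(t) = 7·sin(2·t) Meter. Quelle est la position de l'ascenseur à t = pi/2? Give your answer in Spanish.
Debemos encontrar la integral de nuestra ecuación de la sacudida j(t) = 80·cos(2·t) 3 veces. La antiderivada de la sacudida, con a(0) = 0, da la aceleración: a(t) = 40·sin(2·t). La antiderivada de la aceleración, con v(0) = -20, da la velocidad: v(t) = -20·cos(2·t). Tomando ∫v(t)dt y aplicando x(0) = 3, encontramos x(t) = 3 - 10·sin(2·t). Tenemos la posición x(t) = 3 - 10·sin(2·t). Sustituyendo t = pi/2: x(pi/2) = 3.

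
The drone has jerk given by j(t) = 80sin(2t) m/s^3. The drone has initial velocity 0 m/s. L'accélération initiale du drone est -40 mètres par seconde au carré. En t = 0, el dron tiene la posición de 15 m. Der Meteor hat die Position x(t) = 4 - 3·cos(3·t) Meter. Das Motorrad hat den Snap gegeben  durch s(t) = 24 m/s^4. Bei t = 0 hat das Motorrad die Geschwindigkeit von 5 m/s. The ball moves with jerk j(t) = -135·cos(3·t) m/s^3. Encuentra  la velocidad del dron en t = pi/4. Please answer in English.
We must find the antiderivative of our jerk equation j(t) = 80·sin(2·t) 2 times. Taking ∫j(t)dt and applying a(0) = -40, we find a(t) = -40·cos(2·t). Taking ∫a(t)dt and applying v(0) = 0, we find v(t) = -20·sin(2·t). From the given velocity equation v(t) = -20·sin(2·t), we substitute t = pi/4 to get v = -20.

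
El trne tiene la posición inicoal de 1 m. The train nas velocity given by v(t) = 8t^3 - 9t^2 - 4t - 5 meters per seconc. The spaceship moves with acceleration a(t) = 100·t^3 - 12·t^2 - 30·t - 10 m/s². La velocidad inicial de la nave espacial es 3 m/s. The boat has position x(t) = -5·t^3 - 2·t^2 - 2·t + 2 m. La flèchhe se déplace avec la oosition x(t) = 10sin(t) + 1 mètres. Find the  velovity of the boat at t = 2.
Starting from position x(t) = -5·t^3 - 2·t^2 - 2·t + 2, we take 1 derivative. Taking d/dt of x(t), we find v(t) = -15·t^2 - 4·t - 2. We have velocity v(t) = -15·t^2 - 4·t - 2. Substituting t = 2: v(2) = -70.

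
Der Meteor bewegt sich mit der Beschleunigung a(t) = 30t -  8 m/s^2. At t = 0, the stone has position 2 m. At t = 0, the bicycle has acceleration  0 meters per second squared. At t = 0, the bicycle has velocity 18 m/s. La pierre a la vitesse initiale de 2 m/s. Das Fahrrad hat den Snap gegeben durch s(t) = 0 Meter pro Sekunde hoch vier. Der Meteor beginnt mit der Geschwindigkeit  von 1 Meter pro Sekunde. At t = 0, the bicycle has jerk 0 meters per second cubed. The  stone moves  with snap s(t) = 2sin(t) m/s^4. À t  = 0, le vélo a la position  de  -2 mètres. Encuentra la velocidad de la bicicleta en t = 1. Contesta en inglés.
We must find the integral of our snap equation s(t) = 0 3 times. Finding the integral of s(t) and using j(0) = 0: j(t) = 0. Finding the integral of j(t) and using a(0) = 0: a(t) = 0. Taking ∫a(t)dt and applying v(0) = 18, we find v(t) = 18. From the given velocity equation v(t) = 18, we substitute t = 1 to get v = 18.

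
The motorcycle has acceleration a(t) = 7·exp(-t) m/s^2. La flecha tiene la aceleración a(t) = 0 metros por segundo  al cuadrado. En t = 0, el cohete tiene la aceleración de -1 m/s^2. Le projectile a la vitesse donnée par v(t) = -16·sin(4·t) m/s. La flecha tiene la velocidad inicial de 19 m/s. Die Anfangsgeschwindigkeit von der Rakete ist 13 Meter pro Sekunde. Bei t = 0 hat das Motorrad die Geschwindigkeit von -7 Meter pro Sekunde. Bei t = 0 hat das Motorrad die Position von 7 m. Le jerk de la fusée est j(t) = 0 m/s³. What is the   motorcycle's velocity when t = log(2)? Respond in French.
Nous devons trouver la primitive de notre équation de l'accélération a(t) = 7·exp(-t) 1 fois. La primitive de l'accélération est la vitesse. En utilisant v(0) = -7, nous obtenons v(t) = -7·exp(-t). Nous avons la vitesse v(t) = -7·exp(-t). En substituant t = log(2): v(log(2)) = -7/2.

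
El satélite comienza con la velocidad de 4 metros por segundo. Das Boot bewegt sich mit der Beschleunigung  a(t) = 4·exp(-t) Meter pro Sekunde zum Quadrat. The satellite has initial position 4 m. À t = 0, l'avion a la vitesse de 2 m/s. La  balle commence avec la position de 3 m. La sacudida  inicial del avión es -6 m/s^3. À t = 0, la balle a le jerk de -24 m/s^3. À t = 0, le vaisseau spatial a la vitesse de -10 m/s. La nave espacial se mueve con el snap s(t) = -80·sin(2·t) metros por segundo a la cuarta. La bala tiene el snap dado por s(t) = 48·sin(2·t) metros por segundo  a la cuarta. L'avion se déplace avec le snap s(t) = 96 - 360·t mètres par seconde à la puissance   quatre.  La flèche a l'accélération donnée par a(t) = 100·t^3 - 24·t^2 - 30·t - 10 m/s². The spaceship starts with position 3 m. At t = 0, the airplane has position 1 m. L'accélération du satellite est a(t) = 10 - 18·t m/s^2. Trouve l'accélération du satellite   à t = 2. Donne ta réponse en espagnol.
Tenemos la aceleración a(t) = 10 - 18·t. Sustituyendo t = 2: a(2) = -26.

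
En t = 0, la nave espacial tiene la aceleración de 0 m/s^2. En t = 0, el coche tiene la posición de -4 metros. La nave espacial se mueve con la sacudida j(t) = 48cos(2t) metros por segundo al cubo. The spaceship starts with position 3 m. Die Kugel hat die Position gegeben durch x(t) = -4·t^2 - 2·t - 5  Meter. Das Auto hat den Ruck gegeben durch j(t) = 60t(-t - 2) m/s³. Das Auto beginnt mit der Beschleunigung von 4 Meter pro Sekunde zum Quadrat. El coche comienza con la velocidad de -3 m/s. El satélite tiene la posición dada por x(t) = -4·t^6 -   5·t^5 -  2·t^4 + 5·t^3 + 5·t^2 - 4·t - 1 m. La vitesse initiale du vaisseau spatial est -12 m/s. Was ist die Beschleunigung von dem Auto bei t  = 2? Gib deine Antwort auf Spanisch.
Necesitamos integrar nuestra ecuación de la sacudida j(t) = 60·t·(-t - 2) 1 vez. La antiderivada de la sacudida es la aceleración. Usando a(0) = 4, obtenemos a(t) = -20·t^3 - 60·t^2 + 4. Usando a(t) = -20·t^3 - 60·t^2 + 4 y sustituyendo t = 2, encontramos a = -396.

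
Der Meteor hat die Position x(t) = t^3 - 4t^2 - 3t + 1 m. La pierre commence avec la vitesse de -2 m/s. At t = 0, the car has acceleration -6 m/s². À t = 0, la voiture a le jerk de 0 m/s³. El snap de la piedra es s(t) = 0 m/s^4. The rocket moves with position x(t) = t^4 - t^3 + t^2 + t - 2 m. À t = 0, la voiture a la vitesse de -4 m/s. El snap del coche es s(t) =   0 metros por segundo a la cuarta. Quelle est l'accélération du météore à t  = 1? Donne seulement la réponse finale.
La réponse est -2.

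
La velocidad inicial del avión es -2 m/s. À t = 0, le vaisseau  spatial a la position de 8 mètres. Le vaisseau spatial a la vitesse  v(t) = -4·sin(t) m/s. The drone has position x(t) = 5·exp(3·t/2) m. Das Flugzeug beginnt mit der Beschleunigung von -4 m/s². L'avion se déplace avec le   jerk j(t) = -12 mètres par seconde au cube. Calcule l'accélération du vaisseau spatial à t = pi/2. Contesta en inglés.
To solve this, we need to take 1 derivative of our velocity equation v(t) = -4·sin(t). The derivative of velocity gives acceleration: a(t) = -4·cos(t). From the given acceleration equation a(t) = -4·cos(t), we substitute t = pi/2 to get a = 0.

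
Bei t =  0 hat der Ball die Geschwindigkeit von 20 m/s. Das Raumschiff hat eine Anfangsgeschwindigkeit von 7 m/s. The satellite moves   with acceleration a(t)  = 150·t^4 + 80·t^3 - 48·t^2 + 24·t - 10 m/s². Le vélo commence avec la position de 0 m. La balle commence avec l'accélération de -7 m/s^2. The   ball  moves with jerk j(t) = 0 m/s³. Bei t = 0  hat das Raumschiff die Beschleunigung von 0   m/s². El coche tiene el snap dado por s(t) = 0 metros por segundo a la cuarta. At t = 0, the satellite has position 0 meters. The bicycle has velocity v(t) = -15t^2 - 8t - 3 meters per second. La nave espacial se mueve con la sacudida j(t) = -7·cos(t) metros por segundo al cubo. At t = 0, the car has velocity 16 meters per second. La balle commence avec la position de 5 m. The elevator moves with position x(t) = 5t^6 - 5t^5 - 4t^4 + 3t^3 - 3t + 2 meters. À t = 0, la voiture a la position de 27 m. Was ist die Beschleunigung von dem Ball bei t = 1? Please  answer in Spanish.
Necesitamos integrar nuestra ecuación de la sacudida j(t) = 0 1 vez. Integrando la sacudida y usando la condición inicial a(0) = -7, obtenemos a(t) = -7. Tenemos la aceleración a(t) = -7. Sustituyendo t = 1: a(1) = -7.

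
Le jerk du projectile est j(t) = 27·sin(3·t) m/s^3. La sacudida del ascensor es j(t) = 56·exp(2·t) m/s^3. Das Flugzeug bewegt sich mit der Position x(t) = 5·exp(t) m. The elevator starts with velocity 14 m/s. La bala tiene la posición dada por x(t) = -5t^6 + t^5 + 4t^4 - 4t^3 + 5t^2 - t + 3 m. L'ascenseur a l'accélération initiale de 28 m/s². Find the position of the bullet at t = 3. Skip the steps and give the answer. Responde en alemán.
Bei t = 3, x = -3141.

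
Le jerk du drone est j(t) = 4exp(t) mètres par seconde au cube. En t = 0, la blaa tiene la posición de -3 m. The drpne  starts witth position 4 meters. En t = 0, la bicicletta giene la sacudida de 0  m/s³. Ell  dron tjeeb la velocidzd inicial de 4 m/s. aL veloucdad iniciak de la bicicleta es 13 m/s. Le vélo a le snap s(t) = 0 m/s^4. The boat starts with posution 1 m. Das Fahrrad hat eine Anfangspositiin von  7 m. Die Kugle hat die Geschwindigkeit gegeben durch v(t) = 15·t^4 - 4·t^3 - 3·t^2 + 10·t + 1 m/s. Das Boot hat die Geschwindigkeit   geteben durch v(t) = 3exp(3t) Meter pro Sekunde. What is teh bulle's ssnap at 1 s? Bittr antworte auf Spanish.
Partiendo de la velocidad v(t) = 15·t^4 - 4·t^3 - 3·t^2 + 10·t + 1, tomamos 3 derivadas. Derivando la velocidad, obtenemos la aceleración: a(t) = 60·t^3 - 12·t^2 - 6·t + 10. Derivando la aceleración, obtenemos la sacudida: j(t) = 180·t^2 - 24·t - 6. Derivando la sacudida, obtenemos el snap: s(t) = 360·t - 24. Tenemos el snap s(t) = 360·t - 24. Sustituyendo t = 1: s(1) = 336.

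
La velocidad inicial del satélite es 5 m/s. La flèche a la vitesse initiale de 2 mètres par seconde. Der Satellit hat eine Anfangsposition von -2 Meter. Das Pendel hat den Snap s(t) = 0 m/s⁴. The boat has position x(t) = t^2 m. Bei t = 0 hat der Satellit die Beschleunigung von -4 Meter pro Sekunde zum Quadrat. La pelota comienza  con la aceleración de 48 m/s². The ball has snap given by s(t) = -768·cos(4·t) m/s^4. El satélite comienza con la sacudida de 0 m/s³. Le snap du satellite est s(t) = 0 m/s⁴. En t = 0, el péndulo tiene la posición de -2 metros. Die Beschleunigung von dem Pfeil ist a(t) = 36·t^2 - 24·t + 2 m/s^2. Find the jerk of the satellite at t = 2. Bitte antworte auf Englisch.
We need to integrate our snap equation s(t) = 0 1 time. The integral of snap, with j(0) = 0, gives jerk: j(t) = 0. We have jerk j(t) = 0. Substituting t = 2: j(2) = 0.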